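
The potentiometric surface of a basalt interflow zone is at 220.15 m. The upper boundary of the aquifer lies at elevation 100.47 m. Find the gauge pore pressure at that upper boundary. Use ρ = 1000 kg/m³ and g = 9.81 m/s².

P ≈ 1170 kPa

Pressure head at the aquifer top: ψ = h − z = 220.15 − 100.47 = 119.68 m.
P = ρgψ = 1000 × 9.81 × 119.68 = 1174061 Pa ≈ 1170 kPa.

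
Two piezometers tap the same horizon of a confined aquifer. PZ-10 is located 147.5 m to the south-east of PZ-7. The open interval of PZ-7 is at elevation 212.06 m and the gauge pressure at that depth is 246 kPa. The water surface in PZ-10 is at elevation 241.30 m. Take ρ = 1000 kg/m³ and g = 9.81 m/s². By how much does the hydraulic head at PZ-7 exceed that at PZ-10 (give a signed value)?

Pressure head at PZ-7: ψ = P/(ρg) = 246×1000 / (1000 × 9.81) = 25.08 m.
Total head at PZ-7: h = z + ψ = 212.06 + 25.08 = 237.14 m.
Total head at PZ-10: h = 241.30 m (water level in the piezometer is the total head).
Head difference: h(PZ-7) − h(PZ-10) = 237.14 − 241.30 = -4.16 m.

Δh ≈ -4.16 m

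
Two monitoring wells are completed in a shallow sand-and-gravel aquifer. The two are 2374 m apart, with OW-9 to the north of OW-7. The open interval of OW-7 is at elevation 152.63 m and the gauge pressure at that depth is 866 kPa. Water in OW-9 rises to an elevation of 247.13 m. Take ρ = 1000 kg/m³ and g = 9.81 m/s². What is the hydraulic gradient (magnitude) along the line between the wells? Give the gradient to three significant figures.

Pressure head at OW-7: ψ = P/(ρg) = 866×1000 / (1000 × 9.81) = 88.28 m.
Total head at OW-7: h = z + ψ = 152.63 + 88.28 = 240.91 m.
Total head at OW-9: h = 247.13 m (water level in the piezometer is the total head).
Head difference: h(OW-7) − h(OW-9) = 240.91 − 247.13 = -6.22 m.
Hydraulic gradient: i = |Δh| / L = 6.22 / 2374 = 0.00262.

i ≈ 0.00262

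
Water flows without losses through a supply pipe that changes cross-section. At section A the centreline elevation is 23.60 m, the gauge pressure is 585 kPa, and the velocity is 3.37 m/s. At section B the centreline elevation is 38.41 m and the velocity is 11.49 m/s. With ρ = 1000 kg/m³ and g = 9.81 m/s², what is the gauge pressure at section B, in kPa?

P₂ ≈ 379 kPa

Pressure head at A: ψ₁ = P₁/(ρg) = 585×1000 / (1000 × 9.81) = 59.63 m.
Velocity heads: v₁²/2g = 3.37²/19.62 = 0.579 m; v₂²/2g = 11.49²/19.62 = 6.729 m.
Total head H = z₁ + ψ₁ + v₁²/2g = 23.60 + 59.63 + 0.579 = 83.81 m.
ψ₂ = H − z₂ − v₂²/2g = 83.81 − 38.41 − 6.729 = 38.67 m.
P₂ = ρgψ₂ = 1000 × 9.81 × 38.67 ≈ 379 kPa.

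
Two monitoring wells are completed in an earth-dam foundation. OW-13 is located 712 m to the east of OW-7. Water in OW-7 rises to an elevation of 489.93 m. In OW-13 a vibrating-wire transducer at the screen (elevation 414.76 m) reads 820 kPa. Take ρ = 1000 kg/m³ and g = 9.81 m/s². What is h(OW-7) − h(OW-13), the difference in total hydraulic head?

Δh ≈ -8.42 m

Total head at OW-7: h = 489.93 m (water level in the piezometer is the total head).
Pressure head at OW-13: ψ = P/(ρg) = 820×1000 / (1000 × 9.81) = 83.59 m.
Total head at OW-13: h = z + ψ = 414.76 + 83.59 = 498.35 m.
Head difference: h(OW-7) − h(OW-13) = 489.93 − 498.35 = -8.42 m.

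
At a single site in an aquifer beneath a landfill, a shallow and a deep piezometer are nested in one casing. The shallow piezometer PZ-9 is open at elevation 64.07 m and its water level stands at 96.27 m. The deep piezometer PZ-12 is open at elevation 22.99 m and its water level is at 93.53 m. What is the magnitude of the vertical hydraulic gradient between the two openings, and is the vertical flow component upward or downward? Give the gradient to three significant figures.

|i_v| ≈ 0.0667; vertical flow is downward

Total head at PZ-9: h = 96.27 m (water level in the standpipe).
Total head at PZ-12: h = 93.53 m.
Δh = h(PZ-9) − h(PZ-12) = 96.27 − 93.53 = 2.74 m.
Vertical separation Δz = 64.07 − 22.99 = 41.08 m.
|i_v| = |Δh| / Δz = 2.74 / 41.08 = 0.0667.
Head is higher in the shallow piezometer, so vertical flow is downward (recharge condition).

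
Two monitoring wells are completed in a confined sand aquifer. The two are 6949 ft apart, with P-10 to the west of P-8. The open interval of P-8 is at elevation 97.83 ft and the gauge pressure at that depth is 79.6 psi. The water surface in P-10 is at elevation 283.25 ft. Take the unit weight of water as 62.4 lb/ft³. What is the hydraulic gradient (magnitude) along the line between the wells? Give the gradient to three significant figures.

Pressure head at P-8: ψ = 144·P/γ = 144 × 79.6 / 62.4 = 183.69 ft.
Total head at P-8: h = z + ψ = 97.83 + 183.69 = 281.52 ft.
Total head at P-10: h = 283.25 ft (water level in the piezometer is the total head).
Head difference: h(P-8) − h(P-10) = 281.52 − 283.25 = -1.73 ft.
Hydraulic gradient: i = |Δh| / L = 1.73 / 6949 = 0.000249.

i ≈ 0.000249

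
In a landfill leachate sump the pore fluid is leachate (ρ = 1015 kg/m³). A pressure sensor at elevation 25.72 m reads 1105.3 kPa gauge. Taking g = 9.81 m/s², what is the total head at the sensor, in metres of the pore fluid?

ψ = P/(ρg) = 1105.3×1000 / (1015 × 9.81) = 111.01 m.
h = z + ψ = 25.72 + 111.01 = 136.73 m.

h ≈ 136.73 m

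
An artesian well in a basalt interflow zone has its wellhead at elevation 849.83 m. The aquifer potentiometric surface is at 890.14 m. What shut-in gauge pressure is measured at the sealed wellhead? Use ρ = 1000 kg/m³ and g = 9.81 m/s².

Head above the cap: Δh = 890.14 − 849.83 = 40.31 m.
P = ρgΔh = 1000 × 9.81 × 40.31 = 395441 Pa ≈ 395 kPa.

P ≈ 395 kPa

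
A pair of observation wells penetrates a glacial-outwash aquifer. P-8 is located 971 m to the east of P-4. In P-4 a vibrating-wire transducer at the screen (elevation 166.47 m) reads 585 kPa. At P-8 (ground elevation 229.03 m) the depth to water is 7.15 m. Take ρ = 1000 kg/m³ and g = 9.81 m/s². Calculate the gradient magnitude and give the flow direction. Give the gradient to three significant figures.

Pressure head at P-4: ψ = P/(ρg) = 585×1000 / (1000 × 9.81) = 59.63 m.
Total head at P-4: h = z + ψ = 166.47 + 59.63 = 226.10 m.
Total head at P-8: h = 229.03 − 7.15 = 221.88 m.
Head difference: h(P-4) − h(P-8) = 226.10 − 221.88 = 4.22 m.
Hydraulic gradient: i = |Δh| / L = 4.22 / 971 = 0.00435.
Flow is from higher to lower head: from P-4 toward P-8, i.e. toward the east.

i ≈ 0.00435; groundwater flows toward the east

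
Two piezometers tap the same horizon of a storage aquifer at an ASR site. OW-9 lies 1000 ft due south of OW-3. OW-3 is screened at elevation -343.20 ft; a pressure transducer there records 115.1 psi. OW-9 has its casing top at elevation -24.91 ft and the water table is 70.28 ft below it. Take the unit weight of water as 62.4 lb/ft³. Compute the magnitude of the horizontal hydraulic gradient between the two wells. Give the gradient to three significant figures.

Pressure head at OW-3: ψ = 144·P/γ = 144 × 115.1 / 62.4 = 265.62 ft.
Total head at OW-3: h = z + ψ = -343.20 + 265.62 = -77.58 ft.
Total head at OW-9: h = -24.91 − 70.28 = -95.19 ft.
Head difference: h(OW-3) − h(OW-9) = -77.58 − (-95.19) = 17.61 ft.
Hydraulic gradient: i = |Δh| / L = 17.61 / 1000 = 0.0176.

i ≈ 0.0176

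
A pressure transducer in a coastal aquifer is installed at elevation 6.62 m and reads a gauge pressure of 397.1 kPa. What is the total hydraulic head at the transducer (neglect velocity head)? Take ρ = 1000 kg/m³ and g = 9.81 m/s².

ψ = P/(ρg) = 397.1×1000 / (1000 × 9.81) = 40.48 m.
h = z + ψ = 6.62 + 40.48 = 47.10 m.

h ≈ 47.10 m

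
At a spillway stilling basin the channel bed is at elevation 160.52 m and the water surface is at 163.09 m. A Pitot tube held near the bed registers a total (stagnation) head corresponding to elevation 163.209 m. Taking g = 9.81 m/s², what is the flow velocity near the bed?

Near the bed, under hydrostatic conditions, the piezometric head (z + ψ) equals the free-surface elevation, 163.09 m.
Velocity head = total − piezometric = 163.209 − 163.09 = 0.119 m.
v = √(2g·h_v) = √(2 × 9.81 × 0.119) = 1.53 m/s.

v ≈ 1.53 m/s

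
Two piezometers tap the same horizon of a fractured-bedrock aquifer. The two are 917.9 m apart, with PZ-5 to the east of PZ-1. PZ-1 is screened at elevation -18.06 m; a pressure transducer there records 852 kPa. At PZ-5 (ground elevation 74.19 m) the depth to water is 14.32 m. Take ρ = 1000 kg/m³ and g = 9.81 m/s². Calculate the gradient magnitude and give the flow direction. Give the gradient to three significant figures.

Pressure head at PZ-1: ψ = P/(ρg) = 852×1000 / (1000 × 9.81) = 86.85 m.
Total head at PZ-1: h = z + ψ = -18.06 + 86.85 = 68.79 m.
Total head at PZ-5: h = 74.19 − 14.32 = 59.87 m.
Head difference: h(PZ-1) − h(PZ-5) = 68.79 − 59.87 = 8.92 m.
Hydraulic gradient: i = |Δh| / L = 8.92 / 917.9 = 0.00972.
Flow is from higher to lower head: from PZ-1 toward PZ-5, i.e. toward the east.

i ≈ 0.00972; groundwater flows toward the east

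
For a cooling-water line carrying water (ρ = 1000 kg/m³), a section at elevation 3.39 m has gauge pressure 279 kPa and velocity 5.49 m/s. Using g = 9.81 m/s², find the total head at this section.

Pressure head ψ = P/(ρg) = 279×1000 / (1000 × 9.81) = 28.44 m.
Velocity head = v²/(2g) = 5.49² / (2 × 9.81) = 1.536 m.
h = z + ψ + v²/(2g) = 3.39 + 28.44 + 1.536 = 33.37 m.

h ≈ 33.37 m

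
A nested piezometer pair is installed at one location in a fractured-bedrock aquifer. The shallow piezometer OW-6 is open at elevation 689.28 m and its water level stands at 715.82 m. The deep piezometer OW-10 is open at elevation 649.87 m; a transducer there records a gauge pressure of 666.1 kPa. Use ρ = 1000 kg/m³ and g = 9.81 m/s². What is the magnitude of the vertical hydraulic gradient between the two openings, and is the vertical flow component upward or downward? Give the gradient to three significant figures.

|i_v| ≈ 0.0495; vertical flow is upward

Total head at OW-6: h = 715.82 m (water level in the standpipe).
Pressure head at OW-10: ψ = P/(ρg) = 666.1×1000 / (1000 × 9.81) = 67.90 m.
Total head at OW-10: h = z + ψ = 649.87 + 67.90 = 717.77 m.
Δh = h(OW-6) − h(OW-10) = 715.82 − 717.77 = -1.95 m.
Vertical separation Δz = 689.28 − 649.87 = 39.41 m.
|i_v| = |Δh| / Δz = 1.95 / 39.41 = 0.0495.
Head is higher in the deep piezometer, so vertical flow is upward (discharge condition).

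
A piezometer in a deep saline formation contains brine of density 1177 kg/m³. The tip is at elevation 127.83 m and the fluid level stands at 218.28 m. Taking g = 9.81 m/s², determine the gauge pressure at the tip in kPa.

P ≈ 1040 kPa

Pressure head ψ = h − z = 218.28 − 127.83 = 90.45 m.
P = ρgψ = 1177 × 9.81 × 90.45 = 1044369 Pa ≈ 1040 kPa.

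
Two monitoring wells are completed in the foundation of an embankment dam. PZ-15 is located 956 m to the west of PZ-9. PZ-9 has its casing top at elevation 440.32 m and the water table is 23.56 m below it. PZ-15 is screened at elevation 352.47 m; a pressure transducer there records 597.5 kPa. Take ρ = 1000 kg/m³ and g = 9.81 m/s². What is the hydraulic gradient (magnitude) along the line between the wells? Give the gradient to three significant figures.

Total head at PZ-9: h = 440.32 − 23.56 = 416.76 m.
Pressure head at PZ-15: ψ = P/(ρg) = 597.5×1000 / (1000 × 9.81) = 60.91 m.
Total head at PZ-15: h = z + ψ = 352.47 + 60.91 = 413.38 m.
Head difference: h(PZ-9) − h(PZ-15) = 416.76 − 413.38 = 3.38 m.
Hydraulic gradient: i = |Δh| / L = 3.38 / 956 = 0.00354.

i ≈ 0.00354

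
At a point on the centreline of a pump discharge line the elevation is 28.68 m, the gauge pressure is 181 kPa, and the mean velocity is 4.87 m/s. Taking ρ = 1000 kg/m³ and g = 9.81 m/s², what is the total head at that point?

h ≈ 48.34 m

Pressure head ψ = P/(ρg) = 181×1000 / (1000 × 9.81) = 18.45 m.
Velocity head = v²/(2g) = 4.87² / (2 × 9.81) = 1.209 m.
h = z + ψ + v²/(2g) = 28.68 + 18.45 + 1.209 = 48.34 m.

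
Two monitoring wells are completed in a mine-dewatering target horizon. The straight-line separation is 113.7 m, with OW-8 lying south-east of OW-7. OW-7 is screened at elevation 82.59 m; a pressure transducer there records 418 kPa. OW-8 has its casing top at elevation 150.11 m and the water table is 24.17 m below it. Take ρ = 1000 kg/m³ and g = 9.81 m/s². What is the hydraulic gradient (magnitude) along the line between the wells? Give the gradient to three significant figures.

Pressure head at OW-7: ψ = P/(ρg) = 418×1000 / (1000 × 9.81) = 42.61 m.
Total head at OW-7: h = z + ψ = 82.59 + 42.61 = 125.20 m.
Total head at OW-8: h = 150.11 − 24.17 = 125.94 m.
Head difference: h(OW-7) − h(OW-8) = 125.20 − 125.94 = -0.74 m.
Hydraulic gradient: i = |Δh| / L = 0.74 / 113.7 = 0.00651.

i ≈ 0.00651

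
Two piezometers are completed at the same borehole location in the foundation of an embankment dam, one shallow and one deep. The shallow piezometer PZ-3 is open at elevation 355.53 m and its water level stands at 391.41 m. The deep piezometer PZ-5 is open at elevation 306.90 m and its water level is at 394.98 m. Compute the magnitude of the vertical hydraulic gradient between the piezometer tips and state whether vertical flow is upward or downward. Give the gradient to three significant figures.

|i_v| ≈ 0.0734; vertical flow is upward

Total head at PZ-3: h = 391.41 m (water level in the standpipe).
Total head at PZ-5: h = 394.98 m.
Δh = h(PZ-3) − h(PZ-5) = 391.41 − 394.98 = -3.57 m.
Vertical separation Δz = 355.53 − 306.90 = 48.63 m.
|i_v| = |Δh| / Δz = 3.57 / 48.63 = 0.0734.
Head is higher in the deep piezometer, so vertical flow is upward (discharge condition).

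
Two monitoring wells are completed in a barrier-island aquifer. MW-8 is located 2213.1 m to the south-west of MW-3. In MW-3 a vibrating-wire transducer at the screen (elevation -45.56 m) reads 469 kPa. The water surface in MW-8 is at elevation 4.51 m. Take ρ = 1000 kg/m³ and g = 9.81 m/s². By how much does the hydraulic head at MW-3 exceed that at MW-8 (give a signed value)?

Δh ≈ -2.26 m

Pressure head at MW-3: ψ = P/(ρg) = 469×1000 / (1000 × 9.81) = 47.81 m.
Total head at MW-3: h = z + ψ = -45.56 + 47.81 = 2.25 m.
Total head at MW-8: h = 4.51 m (water level in the piezometer is the total head).
Head difference: h(MW-3) − h(MW-8) = 2.25 − 4.51 = -2.26 m.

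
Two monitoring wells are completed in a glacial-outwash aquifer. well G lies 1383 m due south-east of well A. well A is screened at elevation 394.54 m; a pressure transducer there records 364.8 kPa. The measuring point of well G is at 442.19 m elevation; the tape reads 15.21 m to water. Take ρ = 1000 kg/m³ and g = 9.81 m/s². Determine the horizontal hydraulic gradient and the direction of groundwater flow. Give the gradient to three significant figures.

Pressure head at well A: ψ = P/(ρg) = 364.8×1000 / (1000 × 9.81) = 37.19 m.
Total head at well A: h = z + ψ = 394.54 + 37.19 = 431.73 m.
Total head at well G: h = 442.19 − 15.21 = 426.98 m.
Head difference: h(well A) − h(well G) = 431.73 − 426.98 = 4.75 m.
Hydraulic gradient: i = |Δh| / L = 4.75 / 1383 = 0.00343.
Flow is from higher to lower head: from well A toward well G, i.e. toward the south-east.

i ≈ 0.00343; groundwater flows toward the south-east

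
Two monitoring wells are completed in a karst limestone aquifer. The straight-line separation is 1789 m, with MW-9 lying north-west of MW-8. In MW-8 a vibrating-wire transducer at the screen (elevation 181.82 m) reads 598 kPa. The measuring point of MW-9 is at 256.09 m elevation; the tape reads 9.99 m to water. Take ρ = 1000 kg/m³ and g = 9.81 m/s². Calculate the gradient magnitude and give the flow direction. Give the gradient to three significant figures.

Pressure head at MW-8: ψ = P/(ρg) = 598×1000 / (1000 × 9.81) = 60.96 m.
Total head at MW-8: h = z + ψ = 181.82 + 60.96 = 242.78 m.
Total head at MW-9: h = 256.09 − 9.99 = 246.10 m.
Head difference: h(MW-8) − h(MW-9) = 242.78 − 246.10 = -3.32 m.
Hydraulic gradient: i = |Δh| / L = 3.32 / 1789 = 0.00186.
Flow is from higher to lower head: from MW-9 toward MW-8, i.e. toward the south-east.

i ≈ 0.00186; groundwater flows toward the south-east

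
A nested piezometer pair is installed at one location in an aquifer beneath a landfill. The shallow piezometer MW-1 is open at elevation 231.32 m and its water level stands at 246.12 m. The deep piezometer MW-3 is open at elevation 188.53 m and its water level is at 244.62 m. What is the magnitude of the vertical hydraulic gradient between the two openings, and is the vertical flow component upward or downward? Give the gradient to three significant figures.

Total head at MW-1: h = 246.12 m (water level in the standpipe).
Total head at MW-3: h = 244.62 m.
Δh = h(MW-1) − h(MW-3) = 246.12 − 244.62 = 1.50 m.
Vertical separation Δz = 231.32 − 188.53 = 42.79 m.
|i_v| = |Δh| / Δz = 1.50 / 42.79 = 0.0351.
Head is higher in the shallow piezometer, so vertical flow is downward (recharge condition).

|i_v| ≈ 0.0351; vertical flow is downward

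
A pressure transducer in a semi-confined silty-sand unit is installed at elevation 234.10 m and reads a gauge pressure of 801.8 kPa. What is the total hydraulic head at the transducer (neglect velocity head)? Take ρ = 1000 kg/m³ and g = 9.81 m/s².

ψ = P/(ρg) = 801.8×1000 / (1000 × 9.81) = 81.73 m.
h = z + ψ = 234.10 + 81.73 = 315.83 m.

h ≈ 315.83 m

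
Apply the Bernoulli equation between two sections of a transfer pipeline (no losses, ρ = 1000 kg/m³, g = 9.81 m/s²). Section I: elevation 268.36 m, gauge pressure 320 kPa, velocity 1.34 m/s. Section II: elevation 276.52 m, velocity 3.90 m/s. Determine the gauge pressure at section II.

P₂ ≈ 233 kPa

Pressure head at I: ψ₁ = P₁/(ρg) = 320×1000 / (1000 × 9.81) = 32.62 m.
Velocity heads: v₁²/2g = 1.34²/19.62 = 0.092 m; v₂²/2g = 3.90²/19.62 = 0.775 m.
Total head H = z₁ + ψ₁ + v₁²/2g = 268.36 + 32.62 + 0.092 = 301.07 m.
ψ₂ = H − z₂ − v₂²/2g = 301.07 − 276.52 − 0.775 = 23.78 m.
P₂ = ρgψ₂ = 1000 × 9.81 × 23.78 ≈ 233 kPa.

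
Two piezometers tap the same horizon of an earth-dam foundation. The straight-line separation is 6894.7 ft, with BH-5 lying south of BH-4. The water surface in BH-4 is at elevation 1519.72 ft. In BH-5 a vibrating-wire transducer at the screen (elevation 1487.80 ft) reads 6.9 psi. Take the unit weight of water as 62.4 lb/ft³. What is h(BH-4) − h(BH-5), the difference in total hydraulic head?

Δh ≈ 16.00 ft

Total head at BH-4: h = 1519.72 ft (water level in the piezometer is the total head).
Pressure head at BH-5: ψ = 144·P/γ = 144 × 6.9 / 62.4 = 15.92 ft.
Total head at BH-5: h = z + ψ = 1487.80 + 15.92 = 1503.72 ft.
Head difference: h(BH-4) − h(BH-5) = 1519.72 − 1503.72 = 16.00 ft.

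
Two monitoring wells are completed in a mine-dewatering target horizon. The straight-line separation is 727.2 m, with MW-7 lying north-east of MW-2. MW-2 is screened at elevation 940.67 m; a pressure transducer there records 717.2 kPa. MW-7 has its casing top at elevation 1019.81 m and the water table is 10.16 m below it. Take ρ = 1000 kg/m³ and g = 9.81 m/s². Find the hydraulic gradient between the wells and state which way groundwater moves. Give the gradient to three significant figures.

i ≈ 0.00568; groundwater flows toward the north-east

Pressure head at MW-2: ψ = P/(ρg) = 717.2×1000 / (1000 × 9.81) = 73.11 m.
Total head at MW-2: h = z + ψ = 940.67 + 73.11 = 1013.78 m.
Total head at MW-7: h = 1019.81 − 10.16 = 1009.65 m.
Head difference: h(MW-2) − h(MW-7) = 1013.78 − 1009.65 = 4.13 m.
Hydraulic gradient: i = |Δh| / L = 4.13 / 727.2 = 0.00568.
Flow is from higher to lower head: from MW-2 toward MW-7, i.e. toward the north-east.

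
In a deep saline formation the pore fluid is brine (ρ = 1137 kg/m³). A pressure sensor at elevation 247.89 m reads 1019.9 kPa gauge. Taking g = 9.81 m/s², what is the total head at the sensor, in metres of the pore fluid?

h ≈ 339.33 m

ψ = P/(ρg) = 1019.9×1000 / (1137 × 9.81) = 91.44 m.
h = z + ψ = 247.89 + 91.44 = 339.33 m.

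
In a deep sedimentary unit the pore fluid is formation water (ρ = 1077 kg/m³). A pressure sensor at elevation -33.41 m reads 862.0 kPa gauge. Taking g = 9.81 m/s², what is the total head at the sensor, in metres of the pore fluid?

ψ = P/(ρg) = 862.0×1000 / (1077 × 9.81) = 81.59 m.
h = z + ψ = -33.41 + 81.59 = 48.18 m.

h ≈ 48.18 m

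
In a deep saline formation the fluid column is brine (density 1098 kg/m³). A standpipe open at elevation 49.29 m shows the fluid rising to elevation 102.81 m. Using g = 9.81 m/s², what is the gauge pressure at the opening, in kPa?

P ≈ 576 kPa

Pressure head ψ = h − z = 102.81 − 49.29 = 53.52 m.
P = ρgψ = 1098 × 9.81 × 53.52 = 576484 Pa ≈ 576 kPa.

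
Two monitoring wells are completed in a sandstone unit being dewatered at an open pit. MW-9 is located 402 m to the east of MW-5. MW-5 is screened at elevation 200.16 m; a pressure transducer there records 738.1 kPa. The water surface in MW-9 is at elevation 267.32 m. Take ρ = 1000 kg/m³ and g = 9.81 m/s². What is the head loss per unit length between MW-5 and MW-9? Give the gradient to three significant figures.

i ≈ 0.0201 m/m

Pressure head at MW-5: ψ = P/(ρg) = 738.1×1000 / (1000 × 9.81) = 75.24 m.
Total head at MW-5: h = z + ψ = 200.16 + 75.24 = 275.40 m.
Total head at MW-9: h = 267.32 m (water level in the piezometer is the total head).
Head difference: h(MW-5) − h(MW-9) = 275.40 − 267.32 = 8.08 m.
Hydraulic gradient: i = |Δh| / L = 8.08 / 402 = 0.0201.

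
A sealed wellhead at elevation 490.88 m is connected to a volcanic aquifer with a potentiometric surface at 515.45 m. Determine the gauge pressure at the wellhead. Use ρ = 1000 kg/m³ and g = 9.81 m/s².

P ≈ 241 kPa

Head above the cap: Δh = 515.45 − 490.88 = 24.57 m.
P = ρgΔh = 1000 × 9.81 × 24.57 = 241032 Pa ≈ 241 kPa.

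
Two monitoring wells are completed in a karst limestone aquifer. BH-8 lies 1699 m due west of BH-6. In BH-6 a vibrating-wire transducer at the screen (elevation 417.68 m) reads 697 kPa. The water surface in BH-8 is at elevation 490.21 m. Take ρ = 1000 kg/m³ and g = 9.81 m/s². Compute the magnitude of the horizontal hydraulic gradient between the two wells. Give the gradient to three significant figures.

Pressure head at BH-6: ψ = P/(ρg) = 697×1000 / (1000 × 9.81) = 71.05 m.
Total head at BH-6: h = z + ψ = 417.68 + 71.05 = 488.73 m.
Total head at BH-8: h = 490.21 m (water level in the piezometer is the total head).
Head difference: h(BH-6) − h(BH-8) = 488.73 − 490.21 = -1.48 m.
Hydraulic gradient: i = |Δh| / L = 1.48 / 1699 = 0.000871.

i ≈ 0.000871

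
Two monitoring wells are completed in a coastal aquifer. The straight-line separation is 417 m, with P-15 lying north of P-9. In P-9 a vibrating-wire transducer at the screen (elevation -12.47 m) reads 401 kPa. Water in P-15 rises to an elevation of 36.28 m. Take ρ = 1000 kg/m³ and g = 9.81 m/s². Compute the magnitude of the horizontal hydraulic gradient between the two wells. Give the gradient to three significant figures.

i ≈ 0.0189

Pressure head at P-9: ψ = P/(ρg) = 401×1000 / (1000 × 9.81) = 40.88 m.
Total head at P-9: h = z + ψ = -12.47 + 40.88 = 28.41 m.
Total head at P-15: h = 36.28 m (water level in the piezometer is the total head).
Head difference: h(P-9) − h(P-15) = 28.41 − 36.28 = -7.87 m.
Hydraulic gradient: i = |Δh| / L = 7.87 / 417 = 0.0189.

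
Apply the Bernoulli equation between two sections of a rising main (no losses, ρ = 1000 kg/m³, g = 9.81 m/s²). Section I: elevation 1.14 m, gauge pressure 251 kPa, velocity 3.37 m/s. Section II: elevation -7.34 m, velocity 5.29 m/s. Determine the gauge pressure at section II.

Pressure head at I: ψ₁ = P₁/(ρg) = 251×1000 / (1000 × 9.81) = 25.59 m.
Velocity heads: v₁²/2g = 3.37²/19.62 = 0.579 m; v₂²/2g = 5.29²/19.62 = 1.426 m.
Total head H = z₁ + ψ₁ + v₁²/2g = 1.14 + 25.59 + 0.579 = 27.31 m.
ψ₂ = H − z₂ − v₂²/2g = 27.31 − (-7.34) − 1.426 = 33.22 m.
P₂ = ρgψ₂ = 1000 × 9.81 × 33.22 ≈ 326 kPa.

P₂ ≈ 326 kPa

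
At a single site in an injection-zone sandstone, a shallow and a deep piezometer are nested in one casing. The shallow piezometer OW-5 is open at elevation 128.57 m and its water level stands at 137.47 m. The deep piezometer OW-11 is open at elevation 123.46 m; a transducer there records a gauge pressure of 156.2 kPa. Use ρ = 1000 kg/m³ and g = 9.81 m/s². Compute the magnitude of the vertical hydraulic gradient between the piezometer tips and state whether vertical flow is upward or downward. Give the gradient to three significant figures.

|i_v| ≈ 0.374; vertical flow is upward

Total head at OW-5: h = 137.47 m (water level in the standpipe).
Pressure head at OW-11: ψ = P/(ρg) = 156.2×1000 / (1000 × 9.81) = 15.92 m.
Total head at OW-11: h = z + ψ = 123.46 + 15.92 = 139.38 m.
Δh = h(OW-5) − h(OW-11) = 137.47 − 139.38 = -1.91 m.
Vertical separation Δz = 128.57 − 123.46 = 5.11 m.
|i_v| = |Δh| / Δz = 1.91 / 5.11 = 0.374.
Head is higher in the deep piezometer, so vertical flow is upward (discharge condition).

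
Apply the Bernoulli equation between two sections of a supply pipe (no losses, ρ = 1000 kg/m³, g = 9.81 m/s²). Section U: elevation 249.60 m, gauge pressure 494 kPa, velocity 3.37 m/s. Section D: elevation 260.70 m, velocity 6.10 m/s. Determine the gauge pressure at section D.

Pressure head at U: ψ₁ = P₁/(ρg) = 494×1000 / (1000 × 9.81) = 50.36 m.
Velocity heads: v₁²/2g = 3.37²/19.62 = 0.579 m; v₂²/2g = 6.10²/19.62 = 1.897 m.
Total head H = z₁ + ψ₁ + v₁²/2g = 249.60 + 50.36 + 0.579 = 300.54 m.
ψ₂ = H − z₂ − v₂²/2g = 300.54 − 260.70 − 1.897 = 37.94 m.
P₂ = ρgψ₂ = 1000 × 9.81 × 37.94 ≈ 372 kPa.

P₂ ≈ 372 kPa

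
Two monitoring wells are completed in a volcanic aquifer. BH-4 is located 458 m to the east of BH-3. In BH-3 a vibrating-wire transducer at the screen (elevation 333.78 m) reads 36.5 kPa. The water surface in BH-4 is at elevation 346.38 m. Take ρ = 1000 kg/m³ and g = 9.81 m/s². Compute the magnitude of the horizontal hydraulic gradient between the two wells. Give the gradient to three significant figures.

i ≈ 0.0194

Pressure head at BH-3: ψ = P/(ρg) = 36.5×1000 / (1000 × 9.81) = 3.72 m.
Total head at BH-3: h = z + ψ = 333.78 + 3.72 = 337.50 m.
Total head at BH-4: h = 346.38 m (water level in the piezometer is the total head).
Head difference: h(BH-3) − h(BH-4) = 337.50 − 346.38 = -8.88 m.
Hydraulic gradient: i = |Δh| / L = 8.88 / 458 = 0.0194.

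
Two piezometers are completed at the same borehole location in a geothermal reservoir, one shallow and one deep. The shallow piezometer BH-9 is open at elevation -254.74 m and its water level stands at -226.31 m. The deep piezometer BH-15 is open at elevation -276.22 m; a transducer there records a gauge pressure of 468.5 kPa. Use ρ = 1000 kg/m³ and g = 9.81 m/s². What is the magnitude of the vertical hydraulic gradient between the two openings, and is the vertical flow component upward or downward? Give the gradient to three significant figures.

Total head at BH-9: h = -226.31 m (water level in the standpipe).
Pressure head at BH-15: ψ = P/(ρg) = 468.5×1000 / (1000 × 9.81) = 47.76 m.
Total head at BH-15: h = z + ψ = -276.22 + 47.76 = -228.46 m.
Δh = h(BH-9) − h(BH-15) = -226.31 − (-228.46) = 2.15 m.
Vertical separation Δz = -254.74 − (-276.22) = 21.48 m.
|i_v| = |Δh| / Δz = 2.15 / 21.48 = 0.100.
Head is higher in the shallow piezometer, so vertical flow is downward (recharge condition).

|i_v| ≈ 0.100; vertical flow is downward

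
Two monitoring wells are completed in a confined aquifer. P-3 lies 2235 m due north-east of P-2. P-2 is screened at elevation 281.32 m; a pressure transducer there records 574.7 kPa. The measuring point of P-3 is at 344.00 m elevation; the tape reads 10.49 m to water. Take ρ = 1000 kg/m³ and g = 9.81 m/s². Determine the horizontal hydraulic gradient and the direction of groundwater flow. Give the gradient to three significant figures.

Pressure head at P-2: ψ = P/(ρg) = 574.7×1000 / (1000 × 9.81) = 58.58 m.
Total head at P-2: h = z + ψ = 281.32 + 58.58 = 339.90 m.
Total head at P-3: h = 344.00 − 10.49 = 333.51 m.
Head difference: h(P-2) − h(P-3) = 339.90 − 333.51 = 6.39 m.
Hydraulic gradient: i = |Δh| / L = 6.39 / 2235 = 0.00286.
Flow is from higher to lower head: from P-2 toward P-3, i.e. toward the north-east.

i ≈ 0.00286; groundwater flows toward the north-east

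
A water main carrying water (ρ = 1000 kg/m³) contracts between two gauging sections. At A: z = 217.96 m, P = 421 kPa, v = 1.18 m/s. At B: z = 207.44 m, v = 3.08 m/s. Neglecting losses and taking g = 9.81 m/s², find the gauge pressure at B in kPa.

Pressure head at A: ψ₁ = P₁/(ρg) = 421×1000 / (1000 × 9.81) = 42.92 m.
Velocity heads: v₁²/2g = 1.18²/19.62 = 0.071 m; v₂²/2g = 3.08²/19.62 = 0.484 m.
Total head H = z₁ + ψ₁ + v₁²/2g = 217.96 + 42.92 + 0.071 = 260.95 m.
ψ₂ = H − z₂ − v₂²/2g = 260.95 − 207.44 − 0.484 = 53.03 m.
P₂ = ρgψ₂ = 1000 × 9.81 × 53.03 ≈ 520 kPa.

P₂ ≈ 520 kPa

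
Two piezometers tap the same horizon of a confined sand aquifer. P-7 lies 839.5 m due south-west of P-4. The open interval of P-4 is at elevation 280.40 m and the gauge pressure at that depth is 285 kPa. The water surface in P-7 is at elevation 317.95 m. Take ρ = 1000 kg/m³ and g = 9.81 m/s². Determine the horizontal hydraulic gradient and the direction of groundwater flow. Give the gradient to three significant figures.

i ≈ 0.0101; groundwater flows toward the north-east

Pressure head at P-4: ψ = P/(ρg) = 285×1000 / (1000 × 9.81) = 29.05 m.
Total head at P-4: h = z + ψ = 280.40 + 29.05 = 309.45 m.
Total head at P-7: h = 317.95 m (water level in the piezometer is the total head).
Head difference: h(P-4) − h(P-7) = 309.45 − 317.95 = -8.50 m.
Hydraulic gradient: i = |Δh| / L = 8.50 / 839.5 = 0.0101.
Flow is from higher to lower head: from P-7 toward P-4, i.e. toward the north-east.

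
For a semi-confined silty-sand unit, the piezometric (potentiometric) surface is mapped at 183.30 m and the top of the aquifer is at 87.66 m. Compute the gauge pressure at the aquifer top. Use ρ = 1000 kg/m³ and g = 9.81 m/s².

Pressure head at the aquifer top: ψ = h − z = 183.30 − 87.66 = 95.64 m.
P = ρgψ = 1000 × 9.81 × 95.64 = 938228 Pa ≈ 938 kPa.

P ≈ 938 kPa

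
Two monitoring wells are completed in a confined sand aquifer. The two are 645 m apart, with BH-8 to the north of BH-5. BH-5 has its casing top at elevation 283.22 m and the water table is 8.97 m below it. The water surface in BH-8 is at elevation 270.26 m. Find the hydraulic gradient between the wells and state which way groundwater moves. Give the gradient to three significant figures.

Total head at BH-5: h = 283.22 − 8.97 = 274.25 m.
Total head at BH-8: h = 270.26 m (water level in the piezometer is the total head).
Head difference: h(BH-5) − h(BH-8) = 274.25 − 270.26 = 3.99 m.
Hydraulic gradient: i = |Δh| / L = 3.99 / 645 = 0.00619.
Flow is from higher to lower head: from BH-5 toward BH-8, i.e. toward the north.

i ≈ 0.00619; groundwater flows toward the north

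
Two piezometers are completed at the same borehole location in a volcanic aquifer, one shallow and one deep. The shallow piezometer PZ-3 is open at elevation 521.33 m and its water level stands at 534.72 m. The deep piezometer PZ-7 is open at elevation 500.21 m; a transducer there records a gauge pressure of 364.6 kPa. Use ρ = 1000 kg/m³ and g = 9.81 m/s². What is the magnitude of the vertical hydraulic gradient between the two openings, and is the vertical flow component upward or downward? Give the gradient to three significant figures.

Total head at PZ-3: h = 534.72 m (water level in the standpipe).
Pressure head at PZ-7: ψ = P/(ρg) = 364.6×1000 / (1000 × 9.81) = 37.17 m.
Total head at PZ-7: h = z + ψ = 500.21 + 37.17 = 537.38 m.
Δh = h(PZ-3) − h(PZ-7) = 534.72 − 537.38 = -2.66 m.
Vertical separation Δz = 521.33 − 500.21 = 21.12 m.
|i_v| = |Δh| / Δz = 2.66 / 21.12 = 0.126.
Head is higher in the deep piezometer, so vertical flow is upward (discharge condition).

|i_v| ≈ 0.126; vertical flow is upward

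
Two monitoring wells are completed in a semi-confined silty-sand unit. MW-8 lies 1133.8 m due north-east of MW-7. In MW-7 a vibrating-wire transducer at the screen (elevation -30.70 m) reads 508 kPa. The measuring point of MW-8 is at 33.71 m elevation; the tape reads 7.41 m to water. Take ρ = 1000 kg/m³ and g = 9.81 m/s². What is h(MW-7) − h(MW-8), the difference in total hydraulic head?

Pressure head at MW-7: ψ = P/(ρg) = 508×1000 / (1000 × 9.81) = 51.78 m.
Total head at MW-7: h = z + ψ = -30.70 + 51.78 = 21.08 m.
Total head at MW-8: h = 33.71 − 7.41 = 26.30 m.
Head difference: h(MW-7) − h(MW-8) = 21.08 − 26.30 = -5.22 m.

Δh ≈ -5.22 m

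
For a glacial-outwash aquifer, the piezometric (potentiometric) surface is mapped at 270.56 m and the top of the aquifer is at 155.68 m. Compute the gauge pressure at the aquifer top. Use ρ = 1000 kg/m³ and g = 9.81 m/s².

P ≈ 1130 kPa

Pressure head at the aquifer top: ψ = h − z = 270.56 − 155.68 = 114.88 m.
P = ρgψ = 1000 × 9.81 × 114.88 = 1126973 Pa ≈ 1130 kPa.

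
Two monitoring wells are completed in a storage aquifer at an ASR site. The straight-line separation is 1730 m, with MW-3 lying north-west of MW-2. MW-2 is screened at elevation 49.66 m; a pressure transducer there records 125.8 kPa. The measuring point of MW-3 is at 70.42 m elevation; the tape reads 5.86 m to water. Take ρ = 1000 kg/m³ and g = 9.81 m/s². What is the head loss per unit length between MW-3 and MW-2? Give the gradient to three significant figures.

i ≈ 0.00120 m/m

Pressure head at MW-2: ψ = P/(ρg) = 125.8×1000 / (1000 × 9.81) = 12.82 m.
Total head at MW-2: h = z + ψ = 49.66 + 12.82 = 62.48 m.
Total head at MW-3: h = 70.42 − 5.86 = 64.56 m.
Head difference: h(MW-2) − h(MW-3) = 62.48 − 64.56 = -2.08 m.
Hydraulic gradient: i = |Δh| / L = 2.08 / 1730 = 0.00120.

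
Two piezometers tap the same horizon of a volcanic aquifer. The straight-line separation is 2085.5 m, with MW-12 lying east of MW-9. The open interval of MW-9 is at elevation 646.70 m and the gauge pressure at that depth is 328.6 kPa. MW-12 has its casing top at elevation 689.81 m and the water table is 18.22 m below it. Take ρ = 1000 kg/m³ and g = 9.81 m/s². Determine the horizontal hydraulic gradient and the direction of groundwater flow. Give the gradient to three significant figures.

i ≈ 0.00413; groundwater flows toward the east

Pressure head at MW-9: ψ = P/(ρg) = 328.6×1000 / (1000 × 9.81) = 33.50 m.
Total head at MW-9: h = z + ψ = 646.70 + 33.50 = 680.20 m.
Total head at MW-12: h = 689.81 − 18.22 = 671.59 m.
Head difference: h(MW-9) − h(MW-12) = 680.20 − 671.59 = 8.61 m.
Hydraulic gradient: i = |Δh| / L = 8.61 / 2085.5 = 0.00413.
Flow is from higher to lower head: from MW-9 toward MW-12, i.e. toward the east.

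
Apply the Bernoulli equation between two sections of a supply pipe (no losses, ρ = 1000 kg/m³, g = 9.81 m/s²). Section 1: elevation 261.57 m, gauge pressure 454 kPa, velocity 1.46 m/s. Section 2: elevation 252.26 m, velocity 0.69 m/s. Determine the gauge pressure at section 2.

P₂ ≈ 546 kPa

Pressure head at 1: ψ₁ = P₁/(ρg) = 454×1000 / (1000 × 9.81) = 46.28 m.
Velocity heads: v₁²/2g = 1.46²/19.62 = 0.109 m; v₂²/2g = 0.69²/19.62 = 0.024 m.
Total head H = z₁ + ψ₁ + v₁²/2g = 261.57 + 46.28 + 0.109 = 307.96 m.
ψ₂ = H − z₂ − v₂²/2g = 307.96 − 252.26 − 0.024 = 55.68 m.
P₂ = ρgψ₂ = 1000 × 9.81 × 55.68 ≈ 546 kPa.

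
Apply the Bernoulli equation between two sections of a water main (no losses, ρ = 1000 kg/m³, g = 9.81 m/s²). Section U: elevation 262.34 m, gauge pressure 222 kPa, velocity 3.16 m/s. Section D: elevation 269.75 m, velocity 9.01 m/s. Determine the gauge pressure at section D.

P₂ ≈ 114 kPa

Pressure head at U: ψ₁ = P₁/(ρg) = 222×1000 / (1000 × 9.81) = 22.63 m.
Velocity heads: v₁²/2g = 3.16²/19.62 = 0.509 m; v₂²/2g = 9.01²/19.62 = 4.138 m.
Total head H = z₁ + ψ₁ + v₁²/2g = 262.34 + 22.63 + 0.509 = 285.48 m.
ψ₂ = H − z₂ − v₂²/2g = 285.48 − 269.75 − 4.138 = 11.59 m.
P₂ = ρgψ₂ = 1000 × 9.81 × 11.59 ≈ 114 kPa.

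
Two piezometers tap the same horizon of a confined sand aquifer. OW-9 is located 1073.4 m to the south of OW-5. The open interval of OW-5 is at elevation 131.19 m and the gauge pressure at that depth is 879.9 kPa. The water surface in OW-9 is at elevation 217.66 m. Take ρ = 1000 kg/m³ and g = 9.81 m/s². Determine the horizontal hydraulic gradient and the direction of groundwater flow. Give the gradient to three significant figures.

i ≈ 0.00300; groundwater flows toward the south

Pressure head at OW-5: ψ = P/(ρg) = 879.9×1000 / (1000 × 9.81) = 89.69 m.
Total head at OW-5: h = z + ψ = 131.19 + 89.69 = 220.88 m.
Total head at OW-9: h = 217.66 m (water level in the piezometer is the total head).
Head difference: h(OW-5) − h(OW-9) = 220.88 − 217.66 = 3.22 m.
Hydraulic gradient: i = |Δh| / L = 3.22 / 1073.4 = 0.00300.
Flow is from higher to lower head: from OW-5 toward OW-9, i.e. toward the south.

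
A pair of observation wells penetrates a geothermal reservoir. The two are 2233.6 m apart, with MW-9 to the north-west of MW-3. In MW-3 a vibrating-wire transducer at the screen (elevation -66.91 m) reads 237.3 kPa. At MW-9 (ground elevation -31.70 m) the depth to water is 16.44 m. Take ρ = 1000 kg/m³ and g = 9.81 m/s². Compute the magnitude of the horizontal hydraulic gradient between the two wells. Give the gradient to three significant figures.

Pressure head at MW-3: ψ = P/(ρg) = 237.3×1000 / (1000 × 9.81) = 24.19 m.
Total head at MW-3: h = z + ψ = -66.91 + 24.19 = -42.72 m.
Total head at MW-9: h = -31.70 − 16.44 = -48.14 m.
Head difference: h(MW-3) − h(MW-9) = -42.72 − (-48.14) = 5.42 m.
Hydraulic gradient: i = |Δh| / L = 5.42 / 2233.6 = 0.00243.

i ≈ 0.00243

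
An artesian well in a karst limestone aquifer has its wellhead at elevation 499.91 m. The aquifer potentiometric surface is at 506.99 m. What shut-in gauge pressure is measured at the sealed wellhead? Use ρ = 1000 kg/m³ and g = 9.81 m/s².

P ≈ 69.5 kPa

Head above the cap: Δh = 506.99 − 499.91 = 7.08 m.
P = ρgΔh = 1000 × 9.81 × 7.08 = 69455 Pa ≈ 69.5 kPa.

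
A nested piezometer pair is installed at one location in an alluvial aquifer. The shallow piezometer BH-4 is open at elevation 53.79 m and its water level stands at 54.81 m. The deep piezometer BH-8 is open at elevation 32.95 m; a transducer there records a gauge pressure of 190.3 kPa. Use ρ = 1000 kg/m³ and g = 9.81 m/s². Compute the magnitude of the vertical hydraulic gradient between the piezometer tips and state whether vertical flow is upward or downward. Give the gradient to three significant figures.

Total head at BH-4: h = 54.81 m (water level in the standpipe).
Pressure head at BH-8: ψ = P/(ρg) = 190.3×1000 / (1000 × 9.81) = 19.40 m.
Total head at BH-8: h = z + ψ = 32.95 + 19.40 = 52.35 m.
Δh = h(BH-4) − h(BH-8) = 54.81 − 52.35 = 2.46 m.
Vertical separation Δz = 53.79 − 32.95 = 20.84 m.
|i_v| = |Δh| / Δz = 2.46 / 20.84 = 0.118.
Head is higher in the shallow piezometer, so vertical flow is downward (recharge condition).

|i_v| ≈ 0.118; vertical flow is downward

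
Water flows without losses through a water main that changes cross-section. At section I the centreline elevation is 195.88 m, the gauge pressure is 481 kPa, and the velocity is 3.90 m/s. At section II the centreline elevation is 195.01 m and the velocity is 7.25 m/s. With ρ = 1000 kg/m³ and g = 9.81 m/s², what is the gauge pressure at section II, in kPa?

Pressure head at I: ψ₁ = P₁/(ρg) = 481×1000 / (1000 × 9.81) = 49.03 m.
Velocity heads: v₁²/2g = 3.90²/19.62 = 0.775 m; v₂²/2g = 7.25²/19.62 = 2.679 m.
Total head H = z₁ + ψ₁ + v₁²/2g = 195.88 + 49.03 + 0.775 = 245.69 m.
ψ₂ = H − z₂ − v₂²/2g = 245.69 − 195.01 − 2.679 = 48.00 m.
P₂ = ρgψ₂ = 1000 × 9.81 × 48.00 ≈ 471 kPa.

P₂ ≈ 471 kPa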